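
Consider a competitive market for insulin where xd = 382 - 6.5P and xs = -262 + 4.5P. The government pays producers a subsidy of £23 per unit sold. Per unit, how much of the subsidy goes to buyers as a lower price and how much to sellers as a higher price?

Pre-subsidy: 382 - 6.5P = -262 + 4.5P gives P* = 644/11, x* = 16/11.
With the subsidy, sellers receive Ps = Pb + 23 for each unit, where Pb is the price buyers pay.
Supply in terms of Pb becomes xs = -262 + 4.5(Pb + 23) = -158.5 + 4.5Pb. Setting this equal to demand: 382 - 6.5Pb = -158.5 + 4.5Pb, so Pb = 1081/22.
Sellers receive Ps = 1081/22 + 23 = 1587/22; x' = 382 − 6.5·(1081/22) = 2755/44.
Buyers' price falls by P* − Pb = 644/11 − 1081/22 = 207/22; sellers' price rises by Ps − P* = 1587/22 − 644/11 = 299/22.

Buyers gain 207/22 per unit; sellers gain 299/22 per unit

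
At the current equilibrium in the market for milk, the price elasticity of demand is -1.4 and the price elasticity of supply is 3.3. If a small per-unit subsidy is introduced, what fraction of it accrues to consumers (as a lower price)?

Consumer share = 33/47

For a small subsidy around the equilibrium, the benefit split depends on the relative slopes, which at a point are proportional to the elasticities.
Buyer share = εs/(εs + |εd|) = 3.3/(3.3 + 1.4) = 33/47; seller share = |εd|/(εs + |εd|) = 14/47.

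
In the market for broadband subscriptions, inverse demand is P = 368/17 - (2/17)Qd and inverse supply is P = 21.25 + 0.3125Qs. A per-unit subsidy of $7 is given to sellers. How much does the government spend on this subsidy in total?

Government cost = 14084/117

Pre-subsidy: 368/17 - (2/17)Q = 21.25 + 0.3125Q gives Q* = 12/13 and P* = 280/13.
With the subsidy, sellers receive Ps = Pb + 7 for each unit, where Pb is the price buyers pay.
On the curves, Pb = 368/17 - (2/17)Q and Ps = 21.25 + 0.3125Q; the wedge Ps − Pb = 7 gives 21.25 + 0.3125Q − (368/17 - (2/17)Q) = 7, so Q' = 2012/117.
Then Pb = 368/17 − (2/17)·(2012/117) = 2296/117 and Ps = 21.25 + 0.3125·(2012/117) = 3115/117.
Government outlay = subsidy × quantity = 7 × 2012/117 = 14084/117.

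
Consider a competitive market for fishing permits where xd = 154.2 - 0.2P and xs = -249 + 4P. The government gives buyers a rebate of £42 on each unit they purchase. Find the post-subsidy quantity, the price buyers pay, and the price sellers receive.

Pre-subsidy: 154.2 - 0.2P = -249 + 4P gives P* = 96, x* = 135.
With the rebate, buyers effectively pay Pb = Ps − 42, where Ps is the price sellers receive.
Demand in terms of Ps becomes xd = 154.2 − 0.2(Ps − 42) = 162.6 - 0.2Ps. Setting this equal to supply: 162.6 - 0.2Ps = -249 + 4Ps, so Ps = 98.
Buyers pay Pb = 98 − 42 = 56; x' = -249 + 4·98 = 143.

x' = 143; buyers pay £56; sellers receive £98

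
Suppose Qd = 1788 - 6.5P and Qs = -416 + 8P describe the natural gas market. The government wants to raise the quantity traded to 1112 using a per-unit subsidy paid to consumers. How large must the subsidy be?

At Q = 1112, invert demand for the buyer price: Pb = (1788 − 1112)/6.5 = 104; invert supply for the seller price: Ps = (1112 − (-416))/8 = 191.
The subsidy must fill the gap: s = Ps − Pb = 191 − 104 = 87.

Required subsidy s = 87 per unit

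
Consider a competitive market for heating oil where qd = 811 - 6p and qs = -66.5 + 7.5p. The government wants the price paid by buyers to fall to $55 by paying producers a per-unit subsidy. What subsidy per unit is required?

At a buyer price of 55, quantity demanded is 811 − 6·55 = 481.
Sellers supply 481 only when they receive ps with -66.5 + 7.5·ps = 481, i.e. ps = 73.
s = ps − pb = 73 − 55 = 18.

Required subsidy s = $18 per unit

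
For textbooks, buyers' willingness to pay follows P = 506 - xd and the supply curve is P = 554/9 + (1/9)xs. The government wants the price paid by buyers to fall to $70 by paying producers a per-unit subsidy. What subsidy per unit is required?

Required subsidy s = $40 per unit

At a buyer price of 70, quantity demanded is 506 − 1·70 = 436.
Sellers supply 436 only when they receive Ps = 554/9 + (1/9)·436 = 110.
s = Ps − Pb = 110 − 70 = 40.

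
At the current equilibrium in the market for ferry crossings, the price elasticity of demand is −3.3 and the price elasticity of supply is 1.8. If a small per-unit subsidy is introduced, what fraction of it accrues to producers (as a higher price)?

For a small subsidy around the equilibrium, the benefit split depends on the relative slopes, which at a point are proportional to the elasticities.
Buyer share = εs/(εs + |εd|) = 1.8/(1.8 + 3.3) = 6/17; seller share = |εd|/(εs + |εd|) = 11/17.
So producers capture 11/17 of the subsidy.

Producer share = 11/17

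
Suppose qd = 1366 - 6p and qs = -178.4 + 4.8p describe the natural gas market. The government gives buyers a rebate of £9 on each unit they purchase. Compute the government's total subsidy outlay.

Government cost = £4788

Pre-subsidy: 1366 - 6p = -178.4 + 4.8p gives p* = 143, q* = 508.
With the rebate, buyers effectively pay pb = ps − 9, where ps is the price sellers receive.
Demand in terms of ps becomes qd = 1366 − 6(ps − 9) = 1420 - 6ps. Setting this equal to supply: 1420 - 6ps = -178.4 + 4.8ps, so ps = 148.
Buyers pay pb = 148 − 9 = 139; q' = -178.4 + 4.8·148 = 532.
Government outlay = subsidy × quantity = 9 × 532 = 4788.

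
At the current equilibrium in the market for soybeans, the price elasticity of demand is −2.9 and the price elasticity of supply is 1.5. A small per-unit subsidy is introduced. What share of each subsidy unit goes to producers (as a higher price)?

For a small subsidy around the equilibrium, the benefit split depends on the relative slopes, which at a point are proportional to the elasticities.
Buyer share = εs/(εs + |εd|) = 1.5/(1.5 + 2.9) = 15/44; seller share = |εd|/(εs + |εd|) = 29/44.
So producers capture 29/44 of the subsidy.

Producer share = 29/44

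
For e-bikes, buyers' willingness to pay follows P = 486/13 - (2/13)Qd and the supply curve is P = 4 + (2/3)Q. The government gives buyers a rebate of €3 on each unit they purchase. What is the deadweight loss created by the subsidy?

Pre-subsidy: 486/13 - (2/13)Q = 4 + (2/3)Q gives Q* = 40.6875 and P* = 31.125.
With the rebate, buyers effectively pay Pb = Ps − 3, where Ps is the price sellers receive.
On the curves, Pb = 486/13 - (2/13)Q and Ps = 4 + (2/3)Q; the wedge Ps − Pb = 3 gives 4 + (2/3)Q − (486/13 - (2/13)Q) = 3, so Q' = 44.34375.
Then Pb = 486/13 − (2/13)·44.34375 = 30.5625 and Ps = 4 + (2/3)·44.34375 = 33.5625.
The subsidy expands output by 44.34375 − 40.6875 = 3.65625 past the efficient level; on those units the gap between marginal cost and willingness to pay runs from 0 up to 3.
DWL = ½ × 3 × 3.65625 = 5.484375.

Deadweight loss = €5.484375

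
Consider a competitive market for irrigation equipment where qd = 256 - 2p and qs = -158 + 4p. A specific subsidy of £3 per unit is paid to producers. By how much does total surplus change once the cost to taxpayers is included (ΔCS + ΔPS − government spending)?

Net change in total surplus = -£6

Pre-subsidy: 256 - 2p = -158 + 4p gives p* = 69, q* = 118.
With the subsidy, sellers receive ps = pb + 3 for each unit, where pb is the price buyers pay.
Supply in terms of pb becomes qs = -158 + 4(pb + 3) = -146 + 4pb. Setting this equal to demand: 256 - 2pb = -146 + 4pb, so pb = 67.
Sellers receive ps = 67 + 3 = 70; q' = 256 − 2·67 = 122.
ΔCS = ½(118 + 122)(69 − 67) = 240; ΔPS = ½(118 + 122)(70 − 69) = 120.
Government spending = 3 × 122 = 366.
Net change = 240 + 120 − 366 = -6. The loss equals the DWL triangle ½·3·4.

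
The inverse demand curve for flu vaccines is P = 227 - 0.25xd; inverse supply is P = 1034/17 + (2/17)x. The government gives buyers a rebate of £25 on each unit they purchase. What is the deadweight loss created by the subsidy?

Deadweight loss = £850

Pre-subsidy: 227 - 0.25x = 1034/17 + (2/17)x gives x* = 452 and P* = 114.
With the rebate, buyers effectively pay Pb = Ps − 25, where Ps is the price sellers receive.
On the curves, Pb = 227 - 0.25x and Ps = 1034/17 + (2/17)x; the wedge Ps − Pb = 25 gives 1034/17 + (2/17)x − (227 - 0.25x) = 25, so x' = 520.
Then Pb = 227 − 0.25·520 = 97 and Ps = 1034/17 + (2/17)·520 = 122.
The subsidy expands output by 520 − 452 = 68 past the efficient level; on those units the gap between marginal cost and willingness to pay runs from 0 up to 25.
DWL = ½ × 25 × 68 = 850.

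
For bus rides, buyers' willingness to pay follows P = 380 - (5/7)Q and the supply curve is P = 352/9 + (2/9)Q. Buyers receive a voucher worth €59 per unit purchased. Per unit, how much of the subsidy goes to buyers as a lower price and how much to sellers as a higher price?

Buyers gain €45 per unit; sellers gain €14 per unit

Pre-subsidy: 380 - (5/7)Q = 352/9 + (2/9)Q gives Q* = 364 and P* = 120.
With the rebate, buyers effectively pay Pb = Ps − 59, where Ps is the price sellers receive.
On the curves, Pb = 380 - (5/7)Q and Ps = 352/9 + (2/9)Q; the wedge Ps − Pb = 59 gives 352/9 + (2/9)Q − (380 - (5/7)Q) = 59, so Q' = 427.
Then Pb = 380 − (5/7)·427 = 75 and Ps = 352/9 + (2/9)·427 = 134.
Buyers' price falls by P* − Pb = 120 − 75 = 45; sellers' price rises by Ps − P* = 134 − 120 = 14.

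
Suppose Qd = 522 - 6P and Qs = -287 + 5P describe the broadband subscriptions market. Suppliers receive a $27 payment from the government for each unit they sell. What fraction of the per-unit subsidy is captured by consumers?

Pre-subsidy: 522 - 6P = -287 + 5P gives P* = 809/11, Q* = 888/11.
With the subsidy, sellers receive Ps = Pb + 27 for each unit, where Pb is the price buyers pay.
Supply in terms of Pb becomes Qs = -287 + 5(Pb + 27) = -152 + 5Pb. Setting this equal to demand: 522 - 6Pb = -152 + 5Pb, so Pb = 674/11.
Sellers receive Ps = 674/11 + 27 = 971/11; Q' = 522 − 6·(674/11) = 1698/11.
Buyers' price falls by P* − Pb = 809/11 − 674/11 = 135/11; sellers' price rises by Ps − P* = 971/11 − 809/11 = 162/11.
So consumers capture (135/11)/27 = 5/11 of each unit of subsidy.

Consumer share = 5/11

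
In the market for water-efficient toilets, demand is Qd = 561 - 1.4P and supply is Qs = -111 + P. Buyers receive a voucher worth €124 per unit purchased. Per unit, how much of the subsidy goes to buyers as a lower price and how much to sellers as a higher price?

Buyers gain 155/3 per unit; sellers gain 217/3 per unit

Pre-subsidy: 561 - 1.4P = -111 + P gives P* = 280, Q* = 169.
With the rebate, buyers effectively pay Pb = Ps − 124, where Ps is the price sellers receive.
Demand in terms of Ps becomes Qd = 561 − 1.4(Ps − 124) = 734.6 - 1.4Ps. Setting this equal to supply: 734.6 - 1.4Ps = -111 + Ps, so Ps = 1057/3.
Buyers pay Pb = 1057/3 − 124 = 685/3; Q' = -111 + 1·(1057/3) = 724/3.
Buyers' price falls by P* − Pb = 280 − 685/3 = 155/3; sellers' price rises by Ps − P* = 1057/3 − 280 = 217/3.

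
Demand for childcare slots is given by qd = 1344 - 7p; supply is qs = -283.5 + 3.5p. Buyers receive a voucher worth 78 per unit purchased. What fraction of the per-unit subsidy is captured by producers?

Producer share = 2/3

Pre-subsidy: 1344 - 7p = -283.5 + 3.5p gives p* = 155, q* = 259.
With the rebate, buyers effectively pay pb = ps − 78, where ps is the price sellers receive.
Demand in terms of ps becomes qd = 1344 − 7(ps − 78) = 1890 - 7ps. Setting this equal to supply: 1890 - 7ps = -283.5 + 3.5ps, so ps = 207.
Buyers pay pb = 207 − 78 = 129; q' = -283.5 + 3.5·207 = 441.
Buyers' price falls by p* − pb = 155 − 129 = 26; sellers' price rises by ps − p* = 207 − 155 = 52.
So producers capture 52/78 = 2/3 of each unit of subsidy.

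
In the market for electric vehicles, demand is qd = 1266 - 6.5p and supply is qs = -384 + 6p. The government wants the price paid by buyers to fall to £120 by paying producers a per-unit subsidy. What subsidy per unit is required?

Required subsidy s = £25 per unit

At a buyer price of 120, quantity demanded is 1266 − 6.5·120 = 486.
Sellers supply 486 only when they receive ps with -384 + 6·ps = 486, i.e. ps = 145.
s = ps − pb = 145 − 120 = 25.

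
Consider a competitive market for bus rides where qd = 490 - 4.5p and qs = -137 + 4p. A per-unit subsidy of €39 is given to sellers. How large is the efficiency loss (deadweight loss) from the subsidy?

Pre-subsidy: 490 - 4.5p = -137 + 4p gives p* = 1254/17, q* = 2687/17.
With the subsidy, sellers receive ps = pb + 39 for each unit, where pb is the price buyers pay.
Supply in terms of pb becomes qs = -137 + 4(pb + 39) = 19 + 4pb. Setting this equal to demand: 490 - 4.5pb = 19 + 4pb, so pb = 942/17.
Sellers receive ps = 942/17 + 39 = 1605/17; q' = 490 − 4.5·(942/17) = 4091/17.
The subsidy expands output by 4091/17 − 2687/17 = 1404/17 past the efficient level; on those units the gap between marginal cost and willingness to pay runs from 0 up to 39.
DWL = ½ × 39 × 1404/17 = 27378/17.

Deadweight loss = 27378/17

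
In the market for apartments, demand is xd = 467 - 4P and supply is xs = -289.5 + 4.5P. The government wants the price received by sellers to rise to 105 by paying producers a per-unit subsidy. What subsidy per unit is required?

At a seller price of 105, quantity supplied is -289.5 + 4.5·105 = 183.
Buyers absorb 183 only when they pay Pb with 467 − 4·Pb = 183, i.e. Pb = 71.
s = Ps − Pb = 105 − 71 = 34.

Required subsidy s = 34 per unit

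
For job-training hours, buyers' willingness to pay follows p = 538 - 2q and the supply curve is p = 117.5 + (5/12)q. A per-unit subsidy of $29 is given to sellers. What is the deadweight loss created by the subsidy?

Deadweight loss = $174

Pre-subsidy: 538 - 2q = 117.5 + (5/12)q gives q* = 174 and p* = 190.
With the subsidy, sellers receive ps = pb + 29 for each unit, where pb is the price buyers pay.
On the curves, pb = 538 - 2q and ps = 117.5 + (5/12)q; the wedge ps − pb = 29 gives 117.5 + (5/12)q − (538 - 2q) = 29, so q' = 186.
Then pb = 538 − 2·186 = 166 and ps = 117.5 + (5/12)·186 = 195.
The subsidy expands output by 186 − 174 = 12 past the efficient level; on those units the gap between marginal cost and willingness to pay runs from 0 up to 29.
DWL = ½ × 29 × 12 = 174.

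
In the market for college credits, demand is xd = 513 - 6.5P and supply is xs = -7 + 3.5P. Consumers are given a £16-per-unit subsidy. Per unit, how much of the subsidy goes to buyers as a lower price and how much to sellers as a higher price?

Pre-subsidy: 513 - 6.5P = -7 + 3.5P gives P* = 52, x* = 175.
With the rebate, buyers effectively pay Pb = Ps − 16, where Ps is the price sellers receive.
Demand in terms of Ps becomes xd = 513 − 6.5(Ps − 16) = 617 - 6.5Ps. Setting this equal to supply: 617 - 6.5Ps = -7 + 3.5Ps, so Ps = 62.4.
Buyers pay Pb = 62.4 − 16 = 46.4; x' = -7 + 3.5·62.4 = 211.4.
Buyers' price falls by P* − Pb = 52 − 46.4 = 5.6; sellers' price rises by Ps − P* = 62.4 − 52 = 10.4.

Buyers gain £5.6 per unit; sellers gain £10.4 per unit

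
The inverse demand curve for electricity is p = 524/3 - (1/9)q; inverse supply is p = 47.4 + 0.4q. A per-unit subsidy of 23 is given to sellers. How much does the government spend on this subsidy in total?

Government cost = 6762

Pre-subsidy: 524/3 - (1/9)q = 47.4 + 0.4q gives q* = 249 and p* = 147.
With the subsidy, sellers receive ps = pb + 23 for each unit, where pb is the price buyers pay.
On the curves, pb = 524/3 - (1/9)q and ps = 47.4 + 0.4q; the wedge ps − pb = 23 gives 47.4 + 0.4q − (524/3 - (1/9)q) = 23, so q' = 294.
Then pb = 524/3 − (1/9)·294 = 142 and ps = 47.4 + 0.4·294 = 165.
Government outlay = subsidy × quantity = 23 × 294 = 6762.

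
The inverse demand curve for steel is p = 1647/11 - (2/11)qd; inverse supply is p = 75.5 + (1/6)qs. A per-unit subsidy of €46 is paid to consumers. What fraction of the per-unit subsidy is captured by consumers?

Pre-subsidy: 1647/11 - (2/11)q = 75.5 + (1/6)q gives q* = 213 and p* = 111.
With the rebate, buyers effectively pay pb = ps − 46, where ps is the price sellers receive.
On the curves, pb = 1647/11 - (2/11)q and ps = 75.5 + (1/6)q; the wedge ps − pb = 46 gives 75.5 + (1/6)q − (1647/11 - (2/11)q) = 46, so q' = 345.
Then pb = 1647/11 − (2/11)·345 = 87 and ps = 75.5 + (1/6)·345 = 133.
Buyers' price falls by p* − pb = 111 − 87 = 24; sellers' price rises by ps − p* = 133 − 111 = 22.
So consumers capture 24/46 = 12/23 of each unit of subsidy.

Consumer share = 12/23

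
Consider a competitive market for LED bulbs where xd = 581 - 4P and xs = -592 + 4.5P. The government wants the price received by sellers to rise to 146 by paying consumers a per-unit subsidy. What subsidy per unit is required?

At a seller price of 146, quantity supplied is -592 + 4.5·146 = 65.
Buyers absorb 65 only when they pay Pb with 581 − 4·Pb = 65, i.e. Pb = 129.
s = Ps − Pb = 146 − 129 = 17.

Required subsidy s = 17 per unit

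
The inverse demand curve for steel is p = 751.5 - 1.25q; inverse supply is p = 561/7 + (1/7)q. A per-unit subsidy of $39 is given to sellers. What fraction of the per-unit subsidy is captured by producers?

Producer share = 4/39

Pre-subsidy: 751.5 - 1.25q = 561/7 + (1/7)q gives q* = 482 and p* = 149.
With the subsidy, sellers receive ps = pb + 39 for each unit, where pb is the price buyers pay.
On the curves, pb = 751.5 - 1.25q and ps = 561/7 + (1/7)q; the wedge ps − pb = 39 gives 561/7 + (1/7)q − (751.5 - 1.25q) = 39, so q' = 510.
Then pb = 751.5 − 1.25·510 = 114 and ps = 561/7 + (1/7)·510 = 153.
Buyers' price falls by p* − pb = 149 − 114 = 35; sellers' price rises by ps − p* = 153 − 149 = 4.
So producers capture 4/39 = 4/39 of each unit of subsidy.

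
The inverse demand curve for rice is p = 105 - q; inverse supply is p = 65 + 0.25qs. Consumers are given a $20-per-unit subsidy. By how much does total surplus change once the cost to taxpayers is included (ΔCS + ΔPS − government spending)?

Net change in total surplus = -$160

Pre-subsidy: 105 - q = 65 + 0.25q gives q* = 32 and p* = 73.
With the rebate, buyers effectively pay pb = ps − 20, where ps is the price sellers receive.
On the curves, pb = 105 - q and ps = 65 + 0.25q; the wedge ps − pb = 20 gives 65 + 0.25q − (105 - q) = 20, so q' = 48.
Then pb = 105 − 1·48 = 57 and ps = 65 + 0.25·48 = 77.
ΔCS = ½(32 + 48)(73 − 57) = 640; ΔPS = ½(32 + 48)(77 − 73) = 160.
Government spending = 20 × 48 = 960.
Net change = 640 + 160 − 960 = -160. The loss equals the DWL triangle ½·20·16.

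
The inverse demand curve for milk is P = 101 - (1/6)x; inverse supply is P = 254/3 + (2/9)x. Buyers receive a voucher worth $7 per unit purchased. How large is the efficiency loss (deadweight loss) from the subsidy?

Pre-subsidy: 101 - (1/6)x = 254/3 + (2/9)x gives x* = 42 and P* = 94.
With the rebate, buyers effectively pay Pb = Ps − 7, where Ps is the price sellers receive.
On the curves, Pb = 101 - (1/6)x and Ps = 254/3 + (2/9)x; the wedge Ps − Pb = 7 gives 254/3 + (2/9)x − (101 - (1/6)x) = 7, so x' = 60.
Then Pb = 101 − (1/6)·60 = 91 and Ps = 254/3 + (2/9)·60 = 98.
The subsidy expands output by 60 − 42 = 18 past the efficient level; on those units the gap between marginal cost and willingness to pay runs from 0 up to 7.
DWL = ½ × 7 × 18 = 63.

Deadweight loss = $63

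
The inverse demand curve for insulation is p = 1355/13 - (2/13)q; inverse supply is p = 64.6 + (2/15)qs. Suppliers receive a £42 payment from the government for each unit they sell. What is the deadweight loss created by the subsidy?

Pre-subsidy: 1355/13 - (2/13)q = 64.6 + (2/15)q gives q* = 138 and p* = 83.
With the subsidy, sellers receive ps = pb + 42 for each unit, where pb is the price buyers pay.
On the curves, pb = 1355/13 - (2/13)q and ps = 64.6 + (2/15)q; the wedge ps − pb = 42 gives 64.6 + (2/15)q − (1355/13 - (2/13)q) = 42, so q' = 284.25.
Then pb = 1355/13 − (2/13)·284.25 = 60.5 and ps = 64.6 + (2/15)·284.25 = 102.5.
The subsidy expands output by 284.25 − 138 = 146.25 past the efficient level; on those units the gap between marginal cost and willingness to pay runs from 0 up to 42.
DWL = ½ × 42 × 146.25 = 3071.25.

Deadweight loss = £3071.25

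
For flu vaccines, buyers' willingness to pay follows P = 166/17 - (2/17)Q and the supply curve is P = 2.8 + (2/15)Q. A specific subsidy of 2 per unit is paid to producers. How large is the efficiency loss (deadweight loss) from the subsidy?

Pre-subsidy: 166/17 - (2/17)Q = 2.8 + (2/15)Q gives Q* = 27.75 and P* = 6.5.
With the subsidy, sellers receive Ps = Pb + 2 for each unit, where Pb is the price buyers pay.
On the curves, Pb = 166/17 - (2/17)Q and Ps = 2.8 + (2/15)Q; the wedge Ps − Pb = 2 gives 2.8 + (2/15)Q − (166/17 - (2/17)Q) = 2, so Q' = 35.71875.
Then Pb = 166/17 − (2/17)·35.71875 = 5.5625 and Ps = 2.8 + (2/15)·35.71875 = 7.5625.
The subsidy expands output by 35.71875 − 27.75 = 7.96875 past the efficient level; on those units the gap between marginal cost and willingness to pay runs from 0 up to 2.
DWL = ½ × 2 × 7.96875 = 7.96875.

Deadweight loss = 7.96875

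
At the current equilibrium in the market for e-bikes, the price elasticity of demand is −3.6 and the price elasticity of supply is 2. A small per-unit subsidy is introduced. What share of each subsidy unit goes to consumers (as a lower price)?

Consumer share = 5/14

For a small subsidy around the equilibrium, the benefit split depends on the relative slopes, which at a point are proportional to the elasticities.
Buyer share = εs/(εs + |εd|) = 2/(2 + 3.6) = 5/14; seller share = |εd|/(εs + |εd|) = 9/14.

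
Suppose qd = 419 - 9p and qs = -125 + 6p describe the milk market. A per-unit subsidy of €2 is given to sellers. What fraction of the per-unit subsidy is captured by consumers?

Pre-subsidy: 419 - 9p = -125 + 6p gives p* = 544/15, q* = 92.6.
With the subsidy, sellers receive ps = pb + 2 for each unit, where pb is the price buyers pay.
Supply in terms of pb becomes qs = -125 + 6(pb + 2) = -113 + 6pb. Setting this equal to demand: 419 - 9pb = -113 + 6pb, so pb = 532/15.
Sellers receive ps = 532/15 + 2 = 562/15; q' = 419 − 9·(532/15) = 99.8.
Buyers' price falls by p* − pb = 544/15 − 532/15 = 0.8; sellers' price rises by ps − p* = 562/15 − 544/15 = 1.2.
So consumers capture 0.8/2 = 0.4 of each unit of subsidy.

Consumer share = 0.4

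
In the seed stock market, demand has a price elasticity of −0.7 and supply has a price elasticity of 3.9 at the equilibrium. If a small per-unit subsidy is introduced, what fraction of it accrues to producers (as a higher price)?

For a small subsidy around the equilibrium, the benefit split depends on the relative slopes, which at a point are proportional to the elasticities.
Buyer share = εs/(εs + |εd|) = 3.9/(3.9 + 0.7) = 39/46; seller share = |εd|/(εs + |εd|) = 7/46.
So producers capture 7/46 of the subsidy.

Producer share = 7/46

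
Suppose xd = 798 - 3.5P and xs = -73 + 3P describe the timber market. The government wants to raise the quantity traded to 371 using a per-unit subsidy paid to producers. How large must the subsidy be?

Required subsidy s = 26 per unit

At x = 371, invert demand for the buyer price: Pb = (798 − 371)/3.5 = 122; invert supply for the seller price: Ps = (371 − (-73))/3 = 148.
The subsidy must fill the gap: s = Ps − Pb = 148 − 122 = 26.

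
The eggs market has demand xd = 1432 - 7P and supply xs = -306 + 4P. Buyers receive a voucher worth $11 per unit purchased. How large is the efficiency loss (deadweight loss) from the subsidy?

Deadweight loss = $154

Pre-subsidy: 1432 - 7P = -306 + 4P gives P* = 158, x* = 326.
With the rebate, buyers effectively pay Pb = Ps − 11, where Ps is the price sellers receive.
Demand in terms of Ps becomes xd = 1432 − 7(Ps − 11) = 1509 - 7Ps. Setting this equal to supply: 1509 - 7Ps = -306 + 4Ps, so Ps = 165.
Buyers pay Pb = 165 − 11 = 154; x' = -306 + 4·165 = 354.
The subsidy expands output by 354 − 326 = 28 past the efficient level; on those units the gap between marginal cost and willingness to pay runs from 0 up to 11.
DWL = ½ × 11 × 28 = 154.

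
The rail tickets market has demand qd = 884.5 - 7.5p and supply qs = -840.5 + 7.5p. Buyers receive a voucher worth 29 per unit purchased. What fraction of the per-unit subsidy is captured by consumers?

Consumer share = 0.5

Pre-subsidy: 884.5 - 7.5p = -840.5 + 7.5p gives p* = 115, q* = 22.
With the rebate, buyers effectively pay pb = ps − 29, where ps is the price sellers receive.
Demand in terms of ps becomes qd = 884.5 − 7.5(ps − 29) = 1102 - 7.5ps. Setting this equal to supply: 1102 - 7.5ps = -840.5 + 7.5ps, so ps = 129.5.
Buyers pay pb = 129.5 − 29 = 100.5; q' = -840.5 + 7.5·129.5 = 130.75.
Buyers' price falls by p* − pb = 115 − 100.5 = 14.5; sellers' price rises by ps − p* = 129.5 − 115 = 14.5.
So consumers capture 14.5/29 = 0.5 of each unit of subsidy.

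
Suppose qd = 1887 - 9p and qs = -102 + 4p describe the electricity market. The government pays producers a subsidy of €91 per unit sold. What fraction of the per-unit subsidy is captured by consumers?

Consumer share = 4/13

Pre-subsidy: 1887 - 9p = -102 + 4p gives p* = 153, q* = 510.
With the subsidy, sellers receive ps = pb + 91 for each unit, where pb is the price buyers pay.
Supply in terms of pb becomes qs = -102 + 4(pb + 91) = 262 + 4pb. Setting this equal to demand: 1887 - 9pb = 262 + 4pb, so pb = 125.
Sellers receive ps = 125 + 91 = 216; q' = 1887 − 9·125 = 762.
Buyers' price falls by p* − pb = 153 − 125 = 28; sellers' price rises by ps − p* = 216 − 153 = 63.
So consumers capture 28/91 = 4/13 of each unit of subsidy.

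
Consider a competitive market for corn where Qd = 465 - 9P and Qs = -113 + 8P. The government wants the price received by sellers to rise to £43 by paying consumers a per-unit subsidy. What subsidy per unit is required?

Required subsidy s = £17 per unit

At a seller price of 43, quantity supplied is -113 + 8·43 = 231.
Buyers absorb 231 only when they pay Pb with 465 − 9·Pb = 231, i.e. Pb = 26.
s = Ps − Pb = 43 − 26 = 17.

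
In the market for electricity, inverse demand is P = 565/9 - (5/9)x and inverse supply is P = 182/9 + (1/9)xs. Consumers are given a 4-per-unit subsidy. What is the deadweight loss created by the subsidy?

Deadweight loss = 12

Pre-subsidy: 565/9 - (5/9)x = 182/9 + (1/9)x gives x* = 383/6 and P* = 1475/54.
With the rebate, buyers effectively pay Pb = Ps − 4, where Ps is the price sellers receive.
On the curves, Pb = 565/9 - (5/9)x and Ps = 182/9 + (1/9)x; the wedge Ps − Pb = 4 gives 182/9 + (1/9)x − (565/9 - (5/9)x) = 4, so x' = 419/6.
Then Pb = 565/9 − (5/9)·(419/6) = 1295/54 and Ps = 182/9 + (1/9)·(419/6) = 1511/54.
The subsidy expands output by 419/6 − 383/6 = 6 past the efficient level; on those units the gap between marginal cost and willingness to pay runs from 0 up to 4.
DWL = ½ × 4 × 6 = 12.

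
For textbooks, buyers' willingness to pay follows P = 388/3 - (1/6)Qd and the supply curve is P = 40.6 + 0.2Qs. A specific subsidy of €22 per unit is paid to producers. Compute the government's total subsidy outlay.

Pre-subsidy: 388/3 - (1/6)Q = 40.6 + 0.2Q gives Q* = 242 and P* = 89.
With the subsidy, sellers receive Ps = Pb + 22 for each unit, where Pb is the price buyers pay.
On the curves, Pb = 388/3 - (1/6)Q and Ps = 40.6 + 0.2Q; the wedge Ps − Pb = 22 gives 40.6 + 0.2Q − (388/3 - (1/6)Q) = 22, so Q' = 302.
Then Pb = 388/3 − (1/6)·302 = 79 and Ps = 40.6 + 0.2·302 = 101.
Government outlay = subsidy × quantity = 22 × 302 = 6644.

Government cost = €6644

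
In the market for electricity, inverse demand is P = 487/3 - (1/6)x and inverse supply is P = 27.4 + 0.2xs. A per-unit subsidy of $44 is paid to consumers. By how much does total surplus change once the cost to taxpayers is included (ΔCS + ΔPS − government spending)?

Net change in total surplus = -$2640

Pre-subsidy: 487/3 - (1/6)x = 27.4 + 0.2x gives x* = 368 and P* = 101.
With the rebate, buyers effectively pay Pb = Ps − 44, where Ps is the price sellers receive.
On the curves, Pb = 487/3 - (1/6)x and Ps = 27.4 + 0.2x; the wedge Ps − Pb = 44 gives 27.4 + 0.2x − (487/3 - (1/6)x) = 44, so x' = 488.
Then Pb = 487/3 − (1/6)·488 = 81 and Ps = 27.4 + 0.2·488 = 125.
ΔCS = ½(368 + 488)(101 − 81) = 8560; ΔPS = ½(368 + 488)(125 − 101) = 10272.
Government spending = 44 × 488 = 21472.
Net change = 8560 + 10272 − 21472 = -2640. The loss equals the DWL triangle ½·44·120.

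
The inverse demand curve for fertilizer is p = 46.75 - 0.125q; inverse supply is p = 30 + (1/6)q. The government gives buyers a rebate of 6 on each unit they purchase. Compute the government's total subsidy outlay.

Government cost = 468

Pre-subsidy: 46.75 - 0.125q = 30 + (1/6)q gives q* = 402/7 and p* = 277/7.
With the rebate, buyers effectively pay pb = ps − 6, where ps is the price sellers receive.
On the curves, pb = 46.75 - 0.125q and ps = 30 + (1/6)q; the wedge ps − pb = 6 gives 30 + (1/6)q − (46.75 - 0.125q) = 6, so q' = 78.
Then pb = 46.75 − 0.125·78 = 37 and ps = 30 + (1/6)·78 = 43.
Government outlay = subsidy × quantity = 6 × 78 = 468.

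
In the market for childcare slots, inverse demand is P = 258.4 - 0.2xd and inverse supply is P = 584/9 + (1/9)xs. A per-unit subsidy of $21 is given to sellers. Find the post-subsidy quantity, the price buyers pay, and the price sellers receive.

Pre-subsidy: 258.4 - 0.2x = 584/9 + (1/9)x gives x* = 622 and P* = 134.
With the subsidy, sellers receive Ps = Pb + 21 for each unit, where Pb is the price buyers pay.
On the curves, Pb = 258.4 - 0.2x and Ps = 584/9 + (1/9)x; the wedge Ps − Pb = 21 gives 584/9 + (1/9)x − (258.4 - 0.2x) = 21, so x' = 689.5.
Then Pb = 258.4 − 0.2·689.5 = 120.5 and Ps = 584/9 + (1/9)·689.5 = 141.5.

x' = 689.5; buyers pay $120.5; sellers receive $141.5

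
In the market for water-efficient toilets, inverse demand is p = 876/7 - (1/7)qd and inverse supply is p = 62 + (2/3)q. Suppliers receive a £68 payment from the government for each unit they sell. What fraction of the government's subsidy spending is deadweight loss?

Pre-subsidy: 876/7 - (1/7)q = 62 + (2/3)q gives q* = 78 and p* = 114.
With the subsidy, sellers receive ps = pb + 68 for each unit, where pb is the price buyers pay.
On the curves, pb = 876/7 - (1/7)q and ps = 62 + (2/3)q; the wedge ps − pb = 68 gives 62 + (2/3)q − (876/7 - (1/7)q) = 68, so q' = 162.
Then pb = 876/7 − (1/7)·162 = 102 and ps = 62 + (2/3)·162 = 170.
ΔCS = ½(78 + 162)(114 − 102) = 1440; ΔPS = ½(78 + 162)(170 − 114) = 6720.
Government spending = 68 × 162 = 11016.
DWL = ½ × 68 × (162 − 78) = 2856; fraction = 2856 / 11016 = 7/27.

DWL / government spending = 7/27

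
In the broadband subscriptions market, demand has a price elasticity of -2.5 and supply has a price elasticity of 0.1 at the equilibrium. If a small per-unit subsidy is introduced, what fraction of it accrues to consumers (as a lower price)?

Consumer share = 1/26

For a small subsidy around the equilibrium, the benefit split depends on the relative slopes, which at a point are proportional to the elasticities.
Buyer share = εs/(εs + |εd|) = 0.1/(0.1 + 2.5) = 1/26; seller share = |εd|/(εs + |εd|) = 25/26.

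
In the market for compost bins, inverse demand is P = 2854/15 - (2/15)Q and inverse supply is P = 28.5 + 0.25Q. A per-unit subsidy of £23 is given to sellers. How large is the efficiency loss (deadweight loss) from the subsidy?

Pre-subsidy: 2854/15 - (2/15)Q = 28.5 + 0.25Q gives Q* = 422 and P* = 134.
With the subsidy, sellers receive Ps = Pb + 23 for each unit, where Pb is the price buyers pay.
On the curves, Pb = 2854/15 - (2/15)Q and Ps = 28.5 + 0.25Q; the wedge Ps − Pb = 23 gives 28.5 + 0.25Q − (2854/15 - (2/15)Q) = 23, so Q' = 482.
Then Pb = 2854/15 − (2/15)·482 = 126 and Ps = 28.5 + 0.25·482 = 149.
The subsidy expands output by 482 − 422 = 60 past the efficient level; on those units the gap between marginal cost and willingness to pay runs from 0 up to 23.
DWL = ½ × 23 × 60 = 690.

Deadweight loss = £690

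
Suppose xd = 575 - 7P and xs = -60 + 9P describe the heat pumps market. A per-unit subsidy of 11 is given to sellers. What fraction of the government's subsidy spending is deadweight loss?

DWL / government spending = 231/3632

Pre-subsidy: 575 - 7P = -60 + 9P gives P* = 39.6875, x* = 297.1875.
With the subsidy, sellers receive Ps = Pb + 11 for each unit, where Pb is the price buyers pay.
Supply in terms of Pb becomes xs = -60 + 9(Pb + 11) = 39 + 9Pb. Setting this equal to demand: 575 - 7Pb = 39 + 9Pb, so Pb = 33.5.
Sellers receive Ps = 33.5 + 11 = 44.5; x' = 575 − 7·33.5 = 340.5.
ΔCS = ½(297.1875 + 340.5)(39.6875 − 33.5) = 1972.845703125; ΔPS = ½(297.1875 + 340.5)(44.5 − 39.6875) = 1534.435546875.
Government spending = 11 × 340.5 = 3745.5.
DWL = ½ × 11 × (340.5 − 297.1875) = 238.21875; fraction = 238.21875 / 3745.5 = 231/3632.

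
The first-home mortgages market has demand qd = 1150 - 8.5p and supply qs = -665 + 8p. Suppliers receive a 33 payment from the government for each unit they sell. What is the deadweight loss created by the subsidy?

Pre-subsidy: 1150 - 8.5p = -665 + 8p gives p* = 110, q* = 215.
With the subsidy, sellers receive ps = pb + 33 for each unit, where pb is the price buyers pay.
Supply in terms of pb becomes qs = -665 + 8(pb + 33) = -401 + 8pb. Setting this equal to demand: 1150 - 8.5pb = -401 + 8pb, so pb = 94.
Sellers receive ps = 94 + 33 = 127; q' = 1150 − 8.5·94 = 351.
The subsidy expands output by 351 − 215 = 136 past the efficient level; on those units the gap between marginal cost and willingness to pay runs from 0 up to 33.
DWL = ½ × 33 × 136 = 2244.

Deadweight loss = 2244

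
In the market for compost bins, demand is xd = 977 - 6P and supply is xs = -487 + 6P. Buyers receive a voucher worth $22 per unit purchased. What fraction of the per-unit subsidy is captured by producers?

Pre-subsidy: 977 - 6P = -487 + 6P gives P* = 122, x* = 245.
With the rebate, buyers effectively pay Pb = Ps − 22, where Ps is the price sellers receive.
Demand in terms of Ps becomes xd = 977 − 6(Ps − 22) = 1109 - 6Ps. Setting this equal to supply: 1109 - 6Ps = -487 + 6Ps, so Ps = 133.
Buyers pay Pb = 133 − 22 = 111; x' = -487 + 6·133 = 311.
Buyers' price falls by P* − Pb = 122 − 111 = 11; sellers' price rises by Ps − P* = 133 − 122 = 11.
So producers capture 11/22 = 0.5 of each unit of subsidy.

Producer share = 0.5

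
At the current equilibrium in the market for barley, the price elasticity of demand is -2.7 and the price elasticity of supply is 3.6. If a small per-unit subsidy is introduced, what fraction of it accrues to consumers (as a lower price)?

Consumer share = 4/7

For a small subsidy around the equilibrium, the benefit split depends on the relative slopes, which at a point are proportional to the elasticities.
Buyer share = εs/(εs + |εd|) = 3.6/(3.6 + 2.7) = 4/7; seller share = |εd|/(εs + |εd|) = 3/7.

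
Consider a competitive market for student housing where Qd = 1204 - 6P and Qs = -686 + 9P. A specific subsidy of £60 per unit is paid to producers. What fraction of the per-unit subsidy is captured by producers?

Pre-subsidy: 1204 - 6P = -686 + 9P gives P* = 126, Q* = 448.
With the subsidy, sellers receive Ps = Pb + 60 for each unit, where Pb is the price buyers pay.
Supply in terms of Pb becomes Qs = -686 + 9(Pb + 60) = -146 + 9Pb. Setting this equal to demand: 1204 - 6Pb = -146 + 9Pb, so Pb = 90.
Sellers receive Ps = 90 + 60 = 150; Q' = 1204 − 6·90 = 664.
Buyers' price falls by P* − Pb = 126 − 90 = 36; sellers' price rises by Ps − P* = 150 − 126 = 24.
So producers capture 24/60 = 0.4 of each unit of subsidy.

Producer share = 0.4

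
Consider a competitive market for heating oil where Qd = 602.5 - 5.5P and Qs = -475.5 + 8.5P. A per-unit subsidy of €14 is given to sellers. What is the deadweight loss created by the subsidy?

Deadweight loss = €327.25

Pre-subsidy: 602.5 - 5.5P = -475.5 + 8.5P gives P* = 77, Q* = 179.
With the subsidy, sellers receive Ps = Pb + 14 for each unit, where Pb is the price buyers pay.
Supply in terms of Pb becomes Qs = -475.5 + 8.5(Pb + 14) = -356.5 + 8.5Pb. Setting this equal to demand: 602.5 - 5.5Pb = -356.5 + 8.5Pb, so Pb = 68.5.
Sellers receive Ps = 68.5 + 14 = 82.5; Q' = 602.5 − 5.5·68.5 = 225.75.
The subsidy expands output by 225.75 − 179 = 46.75 past the efficient level; on those units the gap between marginal cost and willingness to pay runs from 0 up to 14.
DWL = ½ × 14 × 46.75 = 327.25.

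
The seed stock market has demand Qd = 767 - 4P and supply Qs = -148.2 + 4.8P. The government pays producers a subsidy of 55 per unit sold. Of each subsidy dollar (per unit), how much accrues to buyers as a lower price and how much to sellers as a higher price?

Pre-subsidy: 767 - 4P = -148.2 + 4.8P gives P* = 104, Q* = 351.
With the subsidy, sellers receive Ps = Pb + 55 for each unit, where Pb is the price buyers pay.
Supply in terms of Pb becomes Qs = -148.2 + 4.8(Pb + 55) = 115.8 + 4.8Pb. Setting this equal to demand: 767 - 4Pb = 115.8 + 4.8Pb, so Pb = 74.
Sellers receive Ps = 74 + 55 = 129; Q' = 767 − 4·74 = 471.
Buyers' price falls by P* − Pb = 104 − 74 = 30; sellers' price rises by Ps − P* = 129 − 104 = 25.

Buyers gain 30 per unit; sellers gain 25 per unit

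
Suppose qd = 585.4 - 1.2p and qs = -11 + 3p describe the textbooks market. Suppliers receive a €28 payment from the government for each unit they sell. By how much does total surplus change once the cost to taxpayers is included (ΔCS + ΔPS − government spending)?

Net change in total surplus = -€336

Pre-subsidy: 585.4 - 1.2p = -11 + 3p gives p* = 142, q* = 415.
With the subsidy, sellers receive ps = pb + 28 for each unit, where pb is the price buyers pay.
Supply in terms of pb becomes qs = -11 + 3(pb + 28) = 73 + 3pb. Setting this equal to demand: 585.4 - 1.2pb = 73 + 3pb, so pb = 122.
Sellers receive ps = 122 + 28 = 150; q' = 585.4 − 1.2·122 = 439.
ΔCS = ½(415 + 439)(142 − 122) = 8540; ΔPS = ½(415 + 439)(150 − 142) = 3416.
Government spending = 28 × 439 = 12292.
Net change = 8540 + 3416 − 12292 = -336. The loss equals the DWL triangle ½·28·24.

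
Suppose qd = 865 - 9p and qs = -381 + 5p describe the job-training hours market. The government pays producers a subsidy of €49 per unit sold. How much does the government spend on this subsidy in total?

Pre-subsidy: 865 - 9p = -381 + 5p gives p* = 89, q* = 64.
With the subsidy, sellers receive ps = pb + 49 for each unit, where pb is the price buyers pay.
Supply in terms of pb becomes qs = -381 + 5(pb + 49) = -136 + 5pb. Setting this equal to demand: 865 - 9pb = -136 + 5pb, so pb = 71.5.
Sellers receive ps = 71.5 + 49 = 120.5; q' = 865 − 9·71.5 = 221.5.
Government outlay = subsidy × quantity = 49 × 221.5 = 10853.5.

Government cost = €10853.5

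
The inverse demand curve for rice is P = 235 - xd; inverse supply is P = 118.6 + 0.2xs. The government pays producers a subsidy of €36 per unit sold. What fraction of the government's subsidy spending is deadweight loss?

Pre-subsidy: 235 - x = 118.6 + 0.2x gives x* = 97 and P* = 138.
With the subsidy, sellers receive Ps = Pb + 36 for each unit, where Pb is the price buyers pay.
On the curves, Pb = 235 - x and Ps = 118.6 + 0.2x; the wedge Ps − Pb = 36 gives 118.6 + 0.2x − (235 - x) = 36, so x' = 127.
Then Pb = 235 − 1·127 = 108 and Ps = 118.6 + 0.2·127 = 144.
ΔCS = ½(97 + 127)(138 − 108) = 3360; ΔPS = ½(97 + 127)(144 − 138) = 672.
Government spending = 36 × 127 = 4572.
DWL = ½ × 36 × (127 − 97) = 540; fraction = 540 / 4572 = 15/127.

DWL / government spending = 15/127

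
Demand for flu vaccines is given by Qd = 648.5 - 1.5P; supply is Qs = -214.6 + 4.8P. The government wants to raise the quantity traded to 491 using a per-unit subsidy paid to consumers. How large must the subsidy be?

At Q = 491, invert demand for the buyer price: Pb = (648.5 − 491)/1.5 = 105; invert supply for the seller price: Ps = (491 − (-214.6))/4.8 = 147.
The subsidy must fill the gap: s = Ps − Pb = 147 − 105 = 42.

Required subsidy s = 42 per unit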